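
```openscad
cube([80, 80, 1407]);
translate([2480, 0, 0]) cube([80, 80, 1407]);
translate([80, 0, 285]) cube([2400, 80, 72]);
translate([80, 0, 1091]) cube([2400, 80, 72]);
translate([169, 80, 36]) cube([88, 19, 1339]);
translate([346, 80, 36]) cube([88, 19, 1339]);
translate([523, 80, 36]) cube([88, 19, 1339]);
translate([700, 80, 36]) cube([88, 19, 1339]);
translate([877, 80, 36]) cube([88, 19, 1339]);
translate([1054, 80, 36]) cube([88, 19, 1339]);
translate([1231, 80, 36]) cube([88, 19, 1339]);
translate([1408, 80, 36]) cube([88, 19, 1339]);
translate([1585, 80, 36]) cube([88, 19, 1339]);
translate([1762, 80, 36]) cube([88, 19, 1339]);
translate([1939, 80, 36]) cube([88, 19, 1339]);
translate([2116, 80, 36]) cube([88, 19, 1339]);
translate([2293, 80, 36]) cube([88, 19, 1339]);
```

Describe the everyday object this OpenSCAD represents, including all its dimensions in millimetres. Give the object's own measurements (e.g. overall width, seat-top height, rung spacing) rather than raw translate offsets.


A fence section. Two 80×80 mm posts, 1407 mm tall, stand on the floor with a clear span of 2400 mm between their inner faces. Two horizontal rails of 80×72 mm section span the gap between the posts with their undersides at z = 285 mm and z = 1091 mm, flush with the posts' −y face. 13 pickets, each 88 mm wide, 19 mm thick and 1339 mm tall, are fixed to the +y face of the rails with their bottoms at z = 36 mm, spaced across the span with a 89 mm gap after the −x post and between neighbouring pickets, with 99 mm left before the +x post.


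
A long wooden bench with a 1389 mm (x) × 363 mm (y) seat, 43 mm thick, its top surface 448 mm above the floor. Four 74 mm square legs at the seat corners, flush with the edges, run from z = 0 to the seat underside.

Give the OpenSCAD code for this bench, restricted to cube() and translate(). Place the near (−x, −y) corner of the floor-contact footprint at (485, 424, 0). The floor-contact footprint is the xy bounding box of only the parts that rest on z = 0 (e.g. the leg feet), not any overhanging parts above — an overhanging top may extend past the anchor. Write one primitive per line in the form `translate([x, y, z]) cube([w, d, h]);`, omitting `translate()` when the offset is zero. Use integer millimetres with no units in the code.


translate([485, 424, 405]) cube([1389, 363, 43]);
translate([485, 424, 0]) cube([74, 74, 405]);
translate([485, 713, 0]) cube([74, 74, 405]);
translate([1800, 424, 0]) cube([74, 74, 405]);
translate([1800, 713, 0]) cube([74, 74, 405]);


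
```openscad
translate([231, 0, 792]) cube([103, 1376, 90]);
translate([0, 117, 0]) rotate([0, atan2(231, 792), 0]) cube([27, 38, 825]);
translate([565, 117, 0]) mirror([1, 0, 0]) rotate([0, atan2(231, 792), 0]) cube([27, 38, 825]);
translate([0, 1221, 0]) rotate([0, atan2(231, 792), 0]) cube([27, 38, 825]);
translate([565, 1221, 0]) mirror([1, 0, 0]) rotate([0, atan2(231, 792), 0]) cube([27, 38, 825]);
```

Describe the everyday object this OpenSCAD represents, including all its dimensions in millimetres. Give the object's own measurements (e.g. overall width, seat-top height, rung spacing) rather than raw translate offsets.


A sawhorse. A 103×1376×90 mm beam (x, y, z) sits on two A-frame leg pairs. Each pair is two raked legs of 27×38 mm section (38 mm along y) splaying symmetrically in x. Each leg rises 792 mm vertically over 231 mm of horizontal reach and is 825 mm long along its own axis. Every leg's outer bottom edge rests on the floor and its outer top edge meets a bottom edge of the beam — the left legs (tilting toward +x) meet the beam's −x bottom edge, the right legs (their mirror images, tilting toward −x) meet its +x bottom edge — so the leg tops tuck under the beam, the beam's underside is 792 mm above the floor, and the feet are 565 mm apart outside-to-outside with the beam centred between them. The two leg pairs are set in 117 mm from either end of the beam.


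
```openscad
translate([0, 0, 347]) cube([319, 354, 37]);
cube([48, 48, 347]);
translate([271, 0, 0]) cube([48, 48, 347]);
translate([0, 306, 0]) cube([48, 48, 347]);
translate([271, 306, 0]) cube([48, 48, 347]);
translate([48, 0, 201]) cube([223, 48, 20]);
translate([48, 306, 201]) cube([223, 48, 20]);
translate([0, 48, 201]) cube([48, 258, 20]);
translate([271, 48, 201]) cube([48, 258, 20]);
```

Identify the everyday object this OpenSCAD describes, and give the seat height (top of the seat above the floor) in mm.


A stool. The seat height is 384 mm.

A 319×354×37 slab at z = 347 on four corner posts — a stool. The seat top is 347 + 37 = 384 mm.


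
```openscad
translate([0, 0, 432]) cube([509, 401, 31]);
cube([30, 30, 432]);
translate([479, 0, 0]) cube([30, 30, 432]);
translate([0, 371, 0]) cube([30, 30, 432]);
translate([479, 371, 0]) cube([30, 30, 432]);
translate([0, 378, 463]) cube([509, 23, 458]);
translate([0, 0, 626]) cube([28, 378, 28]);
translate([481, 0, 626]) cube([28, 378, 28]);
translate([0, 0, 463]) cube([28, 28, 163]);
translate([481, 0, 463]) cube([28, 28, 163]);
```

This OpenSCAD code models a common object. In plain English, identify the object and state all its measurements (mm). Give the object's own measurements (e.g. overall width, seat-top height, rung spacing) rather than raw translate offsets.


A chair. The seat is a 509×401×31 mm slab with its top at z = 463 mm, on four 30×30 mm corner legs (flush with the seat edges, standing on z = 0). A flat backrest 23 mm thick, 458 mm tall, spans the full seat width and rises from the seat top along its +y edge, rear face flush with the rear of the seat. Two armrests of 28×28 mm section run along each side from the seat's front edge to the front of the backrest, top faces 191 mm above the seat top and outer faces flush with the seat's x-edges; a 28×28 mm post under the front of each armrest stands on the seat at the front corner.


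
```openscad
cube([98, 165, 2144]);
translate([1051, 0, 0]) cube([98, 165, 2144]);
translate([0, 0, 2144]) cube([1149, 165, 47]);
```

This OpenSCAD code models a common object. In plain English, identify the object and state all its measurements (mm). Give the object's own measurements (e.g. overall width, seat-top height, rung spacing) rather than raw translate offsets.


A door frame. The clear opening is 953 mm wide and 2144 mm high. Two 98 mm wide jambs, 165 mm deep, stand either side of the opening from the floor to the top of the opening. A 47 mm thick head sits across the top of both jambs, spanning the full outside width of the frame.


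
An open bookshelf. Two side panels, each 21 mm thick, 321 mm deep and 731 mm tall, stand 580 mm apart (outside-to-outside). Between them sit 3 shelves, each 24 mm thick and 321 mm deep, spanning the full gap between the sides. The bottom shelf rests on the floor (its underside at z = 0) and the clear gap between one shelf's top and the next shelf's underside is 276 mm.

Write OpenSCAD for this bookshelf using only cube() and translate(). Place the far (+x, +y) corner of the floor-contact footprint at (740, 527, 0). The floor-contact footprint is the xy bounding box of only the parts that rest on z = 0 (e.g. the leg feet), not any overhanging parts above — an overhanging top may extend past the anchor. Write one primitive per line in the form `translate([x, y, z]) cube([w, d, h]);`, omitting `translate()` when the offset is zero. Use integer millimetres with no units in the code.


translate([160, 206, 0]) cube([21, 321, 731]);
translate([719, 206, 0]) cube([21, 321, 731]);
translate([181, 206, 0]) cube([538, 321, 24]);
translate([181, 206, 300]) cube([538, 321, 24]);
translate([181, 206, 600]) cube([538, 321, 24]);


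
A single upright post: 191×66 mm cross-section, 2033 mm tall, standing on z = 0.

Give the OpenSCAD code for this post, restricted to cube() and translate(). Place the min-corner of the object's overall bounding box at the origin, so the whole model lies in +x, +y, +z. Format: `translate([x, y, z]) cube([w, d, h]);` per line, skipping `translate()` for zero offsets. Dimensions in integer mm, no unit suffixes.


cube([191, 66, 2033]);


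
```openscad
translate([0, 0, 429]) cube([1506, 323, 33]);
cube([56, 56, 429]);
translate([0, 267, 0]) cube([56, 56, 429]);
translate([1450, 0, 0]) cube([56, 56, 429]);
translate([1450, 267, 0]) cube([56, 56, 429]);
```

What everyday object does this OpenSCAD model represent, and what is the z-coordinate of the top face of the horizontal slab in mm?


A bench. The seat-top height is 462 mm.

A long slab on four corner posts — a bench. The slab sits at z = 429 with thickness 33, so the top is 429 + 33 = 462 mm.


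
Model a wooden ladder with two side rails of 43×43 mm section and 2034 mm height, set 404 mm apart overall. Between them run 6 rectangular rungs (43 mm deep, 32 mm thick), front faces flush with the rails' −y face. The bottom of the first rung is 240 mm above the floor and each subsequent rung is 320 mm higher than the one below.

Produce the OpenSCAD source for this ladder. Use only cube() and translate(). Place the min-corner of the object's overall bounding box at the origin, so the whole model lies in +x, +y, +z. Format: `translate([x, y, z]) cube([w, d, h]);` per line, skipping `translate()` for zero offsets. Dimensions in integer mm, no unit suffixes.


cube([43, 43, 2034]);
translate([361, 0, 0]) cube([43, 43, 2034]);
translate([43, 0, 240]) cube([318, 43, 32]);
translate([43, 0, 560]) cube([318, 43, 32]);
translate([43, 0, 880]) cube([318, 43, 32]);
translate([43, 0, 1200]) cube([318, 43, 32]);
translate([43, 0, 1520]) cube([318, 43, 32]);
translate([43, 0, 1840]) cube([318, 43, 32]);


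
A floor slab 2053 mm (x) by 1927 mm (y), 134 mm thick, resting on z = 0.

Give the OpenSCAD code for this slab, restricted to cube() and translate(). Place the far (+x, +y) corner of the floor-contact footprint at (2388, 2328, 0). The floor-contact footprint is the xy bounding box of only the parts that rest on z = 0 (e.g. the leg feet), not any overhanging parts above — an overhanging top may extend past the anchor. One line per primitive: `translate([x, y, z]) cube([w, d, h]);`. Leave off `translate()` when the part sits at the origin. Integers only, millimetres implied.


translate([335, 401, 0]) cube([2053, 1927, 134]);


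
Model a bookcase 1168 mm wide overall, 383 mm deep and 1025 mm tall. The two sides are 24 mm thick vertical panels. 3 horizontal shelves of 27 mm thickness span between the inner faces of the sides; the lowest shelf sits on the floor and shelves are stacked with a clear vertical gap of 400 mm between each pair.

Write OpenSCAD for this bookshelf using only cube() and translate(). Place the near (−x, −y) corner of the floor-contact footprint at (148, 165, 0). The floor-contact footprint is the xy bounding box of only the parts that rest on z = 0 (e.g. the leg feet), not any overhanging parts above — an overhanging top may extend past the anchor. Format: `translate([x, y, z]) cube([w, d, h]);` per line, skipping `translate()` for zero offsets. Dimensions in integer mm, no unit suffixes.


translate([148, 165, 0]) cube([24, 383, 1025]);
translate([1292, 165, 0]) cube([24, 383, 1025]);
translate([172, 165, 0]) cube([1120, 383, 27]);
translate([172, 165, 427]) cube([1120, 383, 27]);
translate([172, 165, 854]) cube([1120, 383, 27]);


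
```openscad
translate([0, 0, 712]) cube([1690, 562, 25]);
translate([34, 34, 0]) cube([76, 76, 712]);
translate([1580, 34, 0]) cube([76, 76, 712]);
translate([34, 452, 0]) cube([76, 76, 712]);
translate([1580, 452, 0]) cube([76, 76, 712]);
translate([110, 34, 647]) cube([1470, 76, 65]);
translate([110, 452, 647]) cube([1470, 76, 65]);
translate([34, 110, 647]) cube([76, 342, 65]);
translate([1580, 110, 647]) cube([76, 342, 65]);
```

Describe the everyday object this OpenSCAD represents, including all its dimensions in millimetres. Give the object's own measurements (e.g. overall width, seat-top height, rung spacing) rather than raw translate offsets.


A rectangular dining table. The top is 1690×562×25 mm with its upper surface at z = 737 mm. It stands on four 76×76 mm square legs, each inset 34 mm from the nearest pair of top edges, running from the floor to the underside of the top. Four apron rails, 76 mm thick and 65 mm tall, run between adjacent legs with their top edges flush with the underside of the top and their outer faces flush with the legs' outer faces.


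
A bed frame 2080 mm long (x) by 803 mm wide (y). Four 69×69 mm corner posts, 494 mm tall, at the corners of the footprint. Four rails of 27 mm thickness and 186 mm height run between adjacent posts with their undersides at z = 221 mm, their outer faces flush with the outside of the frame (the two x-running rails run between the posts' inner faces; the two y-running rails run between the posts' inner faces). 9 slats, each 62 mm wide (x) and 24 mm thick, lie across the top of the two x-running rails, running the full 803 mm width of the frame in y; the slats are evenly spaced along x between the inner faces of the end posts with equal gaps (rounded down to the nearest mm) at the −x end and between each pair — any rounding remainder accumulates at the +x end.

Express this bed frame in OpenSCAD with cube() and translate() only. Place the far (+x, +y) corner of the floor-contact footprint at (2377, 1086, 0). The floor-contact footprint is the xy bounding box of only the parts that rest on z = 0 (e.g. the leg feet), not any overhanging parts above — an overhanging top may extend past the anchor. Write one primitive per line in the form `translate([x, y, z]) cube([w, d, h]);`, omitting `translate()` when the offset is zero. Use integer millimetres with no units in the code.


translate([297, 283, 0]) cube([69, 69, 494]);
translate([297, 1017, 0]) cube([69, 69, 494]);
translate([2308, 283, 0]) cube([69, 69, 494]);
translate([2308, 1017, 0]) cube([69, 69, 494]);
translate([366, 283, 221]) cube([1942, 27, 186]);
translate([366, 1059, 221]) cube([1942, 27, 186]);
translate([297, 352, 221]) cube([27, 665, 186]);
translate([2350, 352, 221]) cube([27, 665, 186]);
translate([504, 283, 407]) cube([62, 803, 24]);
translate([704, 283, 407]) cube([62, 803, 24]);
translate([904, 283, 407]) cube([62, 803, 24]);
translate([1104, 283, 407]) cube([62, 803, 24]);
translate([1304, 283, 407]) cube([62, 803, 24]);
translate([1504, 283, 407]) cube([62, 803, 24]);
translate([1704, 283, 407]) cube([62, 803, 24]);
translate([1904, 283, 407]) cube([62, 803, 24]);
translate([2104, 283, 407]) cube([62, 803, 24]);


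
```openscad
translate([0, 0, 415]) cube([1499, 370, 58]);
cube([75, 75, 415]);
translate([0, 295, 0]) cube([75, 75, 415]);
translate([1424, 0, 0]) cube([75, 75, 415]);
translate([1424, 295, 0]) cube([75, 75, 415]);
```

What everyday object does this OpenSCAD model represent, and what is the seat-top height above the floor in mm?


A bench. The seat-top height is 473 mm.

A long slab on four corner posts — a bench. The slab sits at z = 415 with thickness 58, so the top is 415 + 58 = 473 mm.


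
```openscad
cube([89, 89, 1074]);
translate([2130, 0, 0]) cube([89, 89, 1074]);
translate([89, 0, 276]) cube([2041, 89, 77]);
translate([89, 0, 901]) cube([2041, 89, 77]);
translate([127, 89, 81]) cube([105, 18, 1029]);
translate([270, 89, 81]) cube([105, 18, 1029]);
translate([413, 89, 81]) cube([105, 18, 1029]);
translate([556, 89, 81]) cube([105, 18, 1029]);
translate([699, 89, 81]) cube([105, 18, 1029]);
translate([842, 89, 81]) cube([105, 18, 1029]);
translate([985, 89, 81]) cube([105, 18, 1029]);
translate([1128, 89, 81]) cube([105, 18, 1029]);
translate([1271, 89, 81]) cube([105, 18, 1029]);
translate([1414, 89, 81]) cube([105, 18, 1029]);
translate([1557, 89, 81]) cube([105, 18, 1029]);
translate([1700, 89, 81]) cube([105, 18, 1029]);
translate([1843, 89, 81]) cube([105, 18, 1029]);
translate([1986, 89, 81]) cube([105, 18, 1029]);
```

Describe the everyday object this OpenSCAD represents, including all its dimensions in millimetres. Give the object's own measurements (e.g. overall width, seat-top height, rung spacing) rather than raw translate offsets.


A fence section. Two 89×89 mm posts, 1074 mm tall, stand on the floor with a clear span of 2041 mm between their inner faces. Two horizontal rails of 89×77 mm section span the gap between the posts with their undersides at z = 276 mm and z = 901 mm, flush with the posts' −y face. 14 pickets, each 105 mm wide, 18 mm thick and 1029 mm tall, are fixed to the +y face of the rails with their bottoms at z = 81 mm, spaced across the span with a 38 mm gap after the −x post and between neighbouring pickets, with 39 mm left before the +x post.


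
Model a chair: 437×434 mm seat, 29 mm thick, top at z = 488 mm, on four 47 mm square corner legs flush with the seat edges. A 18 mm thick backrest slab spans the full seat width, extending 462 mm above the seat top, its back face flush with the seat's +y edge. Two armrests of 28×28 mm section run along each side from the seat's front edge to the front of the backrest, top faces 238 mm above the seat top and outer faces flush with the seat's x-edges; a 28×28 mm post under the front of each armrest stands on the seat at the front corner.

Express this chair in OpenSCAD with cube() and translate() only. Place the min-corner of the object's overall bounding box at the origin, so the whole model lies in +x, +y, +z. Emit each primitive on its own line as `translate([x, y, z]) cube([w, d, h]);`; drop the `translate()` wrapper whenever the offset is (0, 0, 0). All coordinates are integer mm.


translate([0, 0, 459]) cube([437, 434, 29]);
cube([47, 47, 459]);
translate([390, 0, 0]) cube([47, 47, 459]);
translate([0, 387, 0]) cube([47, 47, 459]);
translate([390, 387, 0]) cube([47, 47, 459]);
translate([0, 416, 488]) cube([437, 18, 462]);
translate([0, 0, 698]) cube([28, 416, 28]);
translate([409, 0, 698]) cube([28, 416, 28]);
translate([0, 0, 488]) cube([28, 28, 210]);
translate([409, 0, 488]) cube([28, 28, 210]);


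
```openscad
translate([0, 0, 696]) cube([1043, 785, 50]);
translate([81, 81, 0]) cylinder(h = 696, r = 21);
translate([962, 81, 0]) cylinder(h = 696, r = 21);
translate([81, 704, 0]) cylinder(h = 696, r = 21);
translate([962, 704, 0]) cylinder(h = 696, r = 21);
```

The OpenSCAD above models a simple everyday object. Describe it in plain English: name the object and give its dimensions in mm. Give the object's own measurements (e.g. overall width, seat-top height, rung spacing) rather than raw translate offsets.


A rectangular dining table. The top is 1043×785×50 mm with its upper surface at z = 746 mm. It stands on four round legs of 42 mm diameter, each leg's bounding box inset 60 mm from the nearest pair of top edges, running from the floor to the underside of the top.


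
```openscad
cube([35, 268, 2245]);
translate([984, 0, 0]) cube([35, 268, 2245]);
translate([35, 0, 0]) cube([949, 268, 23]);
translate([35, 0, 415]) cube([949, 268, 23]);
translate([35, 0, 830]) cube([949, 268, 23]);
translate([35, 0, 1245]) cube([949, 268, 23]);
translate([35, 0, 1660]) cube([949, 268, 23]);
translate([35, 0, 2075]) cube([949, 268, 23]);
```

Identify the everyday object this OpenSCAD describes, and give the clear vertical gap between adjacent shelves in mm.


A bookshelf. The clear shelf gap is 392 mm.

Two tall side panels with 6 horizontal boards between them — a bookshelf. The first two shelf undersides are at z = 0 and z = 415; with shelf thickness 23, the clear gap is 415 − 0 − 23 = 392 mm.


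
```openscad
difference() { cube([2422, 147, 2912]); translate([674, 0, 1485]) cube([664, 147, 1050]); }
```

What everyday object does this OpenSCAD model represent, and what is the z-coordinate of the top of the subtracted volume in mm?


A wall with a window opening. The window head height is 2535 mm.

A wall with a rectangular opening subtracted — a window. Sill at z = 1485, opening 1050 mm tall, so the head is at 1485 + 1050 = 2535 mm.


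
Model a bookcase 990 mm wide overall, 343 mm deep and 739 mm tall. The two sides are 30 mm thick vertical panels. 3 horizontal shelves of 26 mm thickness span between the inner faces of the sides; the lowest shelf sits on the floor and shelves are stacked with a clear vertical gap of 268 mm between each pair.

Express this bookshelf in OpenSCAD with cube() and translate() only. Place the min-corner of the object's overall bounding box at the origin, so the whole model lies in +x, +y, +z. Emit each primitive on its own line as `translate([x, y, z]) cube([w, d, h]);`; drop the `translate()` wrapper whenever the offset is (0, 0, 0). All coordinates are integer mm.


cube([30, 343, 739]);
translate([960, 0, 0]) cube([30, 343, 739]);
translate([30, 0, 0]) cube([930, 343, 26]);
translate([30, 0, 294]) cube([930, 343, 26]);
translate([30, 0, 588]) cube([930, 343, 26]);


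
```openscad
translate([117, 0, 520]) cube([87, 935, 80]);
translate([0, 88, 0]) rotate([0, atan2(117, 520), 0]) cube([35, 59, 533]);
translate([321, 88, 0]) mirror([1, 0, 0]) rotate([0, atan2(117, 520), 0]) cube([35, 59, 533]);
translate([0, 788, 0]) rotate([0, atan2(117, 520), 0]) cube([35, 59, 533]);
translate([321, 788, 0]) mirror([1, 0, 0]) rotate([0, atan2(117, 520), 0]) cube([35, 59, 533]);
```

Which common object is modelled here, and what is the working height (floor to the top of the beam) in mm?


A sawhorse. The overall height is 600 mm.

A beam across two mirrored pairs of raked legs — a sawhorse. The beam's underside is at z = 520 (matching the legs' vertical rise in atan2(117, 520)) and the beam is 80 mm tall, so its top is at 520 + 80 = 600 mm. The raked legs top out at the beam's underside, so that is the highest point.


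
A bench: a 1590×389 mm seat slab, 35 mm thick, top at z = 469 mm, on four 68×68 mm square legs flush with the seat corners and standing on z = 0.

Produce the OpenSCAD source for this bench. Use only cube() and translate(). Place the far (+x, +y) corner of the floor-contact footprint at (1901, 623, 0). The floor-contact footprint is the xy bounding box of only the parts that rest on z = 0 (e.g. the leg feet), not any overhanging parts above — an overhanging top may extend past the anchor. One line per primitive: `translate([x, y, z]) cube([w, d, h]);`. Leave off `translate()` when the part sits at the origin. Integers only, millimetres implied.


// leg_h = 469 − 35 = 434
translate([311, 234, 434]) cube([1590, 389, 35]);
translate([311, 234, 0]) cube([68, 68, 434]);
translate([311, 555, 0]) cube([68, 68, 434]);
translate([1833, 234, 0]) cube([68, 68, 434]);
translate([1833, 555, 0]) cube([68, 68, 434]);


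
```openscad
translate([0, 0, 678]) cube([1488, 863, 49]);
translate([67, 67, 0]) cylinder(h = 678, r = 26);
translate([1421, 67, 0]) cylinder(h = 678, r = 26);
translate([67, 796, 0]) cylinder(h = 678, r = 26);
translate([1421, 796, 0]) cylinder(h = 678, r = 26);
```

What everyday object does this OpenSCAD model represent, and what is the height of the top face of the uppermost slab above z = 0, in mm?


A table. The table height is 727 mm.

A 1488×863×49 slab sits at z = 678 on four Ø52 mm round legs — a table. The top surface is at 678 + 49 = 727 mm.


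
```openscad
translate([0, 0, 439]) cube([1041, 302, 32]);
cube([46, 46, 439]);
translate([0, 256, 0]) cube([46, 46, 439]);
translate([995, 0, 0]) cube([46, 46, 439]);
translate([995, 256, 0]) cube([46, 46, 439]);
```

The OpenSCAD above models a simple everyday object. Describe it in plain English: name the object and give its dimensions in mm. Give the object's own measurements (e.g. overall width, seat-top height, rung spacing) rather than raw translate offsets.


A long wooden bench with a 1041 mm (x) × 302 mm (y) seat, 32 mm thick, its top surface 471 mm above the floor. Four 46 mm square legs at the seat corners, flush with the edges, run from z = 0 to the seat underside.


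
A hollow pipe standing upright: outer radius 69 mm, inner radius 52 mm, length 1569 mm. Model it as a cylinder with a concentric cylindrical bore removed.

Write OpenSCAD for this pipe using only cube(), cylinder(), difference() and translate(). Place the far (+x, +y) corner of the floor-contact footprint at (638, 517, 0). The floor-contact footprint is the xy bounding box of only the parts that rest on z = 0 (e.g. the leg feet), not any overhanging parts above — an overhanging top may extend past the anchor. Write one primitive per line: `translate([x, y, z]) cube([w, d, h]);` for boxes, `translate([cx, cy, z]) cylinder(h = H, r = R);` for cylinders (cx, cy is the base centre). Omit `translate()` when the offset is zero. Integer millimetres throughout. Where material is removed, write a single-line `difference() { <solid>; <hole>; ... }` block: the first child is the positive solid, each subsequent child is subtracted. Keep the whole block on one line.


difference() { translate([569, 448, 0]) cylinder(h = 1569, r = 69); translate([569, 448, 0]) cylinder(h = 1569, r = 52); }


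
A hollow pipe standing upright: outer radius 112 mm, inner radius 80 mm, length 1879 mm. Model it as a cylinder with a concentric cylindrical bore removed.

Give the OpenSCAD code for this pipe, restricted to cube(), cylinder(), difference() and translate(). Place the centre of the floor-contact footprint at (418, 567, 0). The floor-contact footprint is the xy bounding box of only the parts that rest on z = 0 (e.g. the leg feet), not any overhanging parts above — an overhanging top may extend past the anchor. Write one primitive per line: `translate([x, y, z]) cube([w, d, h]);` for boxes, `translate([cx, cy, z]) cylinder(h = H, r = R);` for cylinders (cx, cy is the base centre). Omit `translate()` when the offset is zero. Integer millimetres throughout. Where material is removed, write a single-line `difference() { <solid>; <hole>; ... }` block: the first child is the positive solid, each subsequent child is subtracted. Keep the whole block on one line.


difference() { translate([418, 567, 0]) cylinder(h = 1879, r = 112); translate([418, 567, 0]) cylinder(h = 1879, r = 80); }


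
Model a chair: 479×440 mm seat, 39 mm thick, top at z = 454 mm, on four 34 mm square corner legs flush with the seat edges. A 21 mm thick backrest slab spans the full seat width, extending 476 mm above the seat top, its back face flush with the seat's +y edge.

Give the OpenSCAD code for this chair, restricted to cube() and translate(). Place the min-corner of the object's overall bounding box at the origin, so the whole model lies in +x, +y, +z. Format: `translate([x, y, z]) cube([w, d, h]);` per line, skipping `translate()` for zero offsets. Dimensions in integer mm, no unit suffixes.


translate([0, 0, 415]) cube([479, 440, 39]);
cube([34, 34, 415]);
translate([445, 0, 0]) cube([34, 34, 415]);
translate([0, 406, 0]) cube([34, 34, 415]);
translate([445, 406, 0]) cube([34, 34, 415]);
translate([0, 419, 454]) cube([479, 21, 476]);


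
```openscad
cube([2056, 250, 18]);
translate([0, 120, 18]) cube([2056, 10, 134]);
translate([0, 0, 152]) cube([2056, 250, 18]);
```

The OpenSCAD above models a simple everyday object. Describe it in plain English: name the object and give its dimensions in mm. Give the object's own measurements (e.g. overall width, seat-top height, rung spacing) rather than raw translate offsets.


An I-beam lying along x, 2056 mm long. Overall section height 170 mm. Two flanges 250 mm wide (y) and 18 mm thick, one on the floor and one at the top; a web 10 mm thick runs between them, centred on the flange width.


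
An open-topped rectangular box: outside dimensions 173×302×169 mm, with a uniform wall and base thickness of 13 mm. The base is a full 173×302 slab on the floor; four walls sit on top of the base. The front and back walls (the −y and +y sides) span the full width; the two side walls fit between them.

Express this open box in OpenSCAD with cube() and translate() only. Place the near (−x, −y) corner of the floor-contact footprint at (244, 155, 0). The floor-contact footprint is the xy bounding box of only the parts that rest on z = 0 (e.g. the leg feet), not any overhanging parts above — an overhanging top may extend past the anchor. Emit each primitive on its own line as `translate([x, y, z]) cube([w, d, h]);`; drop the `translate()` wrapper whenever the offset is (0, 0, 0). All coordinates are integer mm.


translate([244, 155, 0]) cube([173, 302, 13]);
translate([244, 155, 13]) cube([173, 13, 156]);
translate([244, 444, 13]) cube([173, 13, 156]);
translate([244, 168, 13]) cube([13, 276, 156]);
translate([404, 168, 13]) cube([13, 276, 156]);


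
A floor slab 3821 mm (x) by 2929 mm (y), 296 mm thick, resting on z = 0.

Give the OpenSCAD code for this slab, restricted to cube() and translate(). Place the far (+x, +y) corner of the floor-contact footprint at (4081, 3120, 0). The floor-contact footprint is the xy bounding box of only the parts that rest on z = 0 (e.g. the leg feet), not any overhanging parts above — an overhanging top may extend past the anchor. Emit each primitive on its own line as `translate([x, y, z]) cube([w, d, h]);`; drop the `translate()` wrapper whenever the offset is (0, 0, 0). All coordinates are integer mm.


translate([260, 191, 0]) cube([3821, 2929, 296]);


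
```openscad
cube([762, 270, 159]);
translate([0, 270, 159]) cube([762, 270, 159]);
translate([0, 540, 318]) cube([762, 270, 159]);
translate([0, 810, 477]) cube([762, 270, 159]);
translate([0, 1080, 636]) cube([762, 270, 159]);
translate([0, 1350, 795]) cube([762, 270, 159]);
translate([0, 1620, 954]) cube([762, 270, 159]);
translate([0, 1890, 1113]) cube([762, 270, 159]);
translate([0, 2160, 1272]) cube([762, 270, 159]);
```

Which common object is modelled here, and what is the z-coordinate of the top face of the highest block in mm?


A staircase. The total rise is 1431 mm.

9 identical blocks, each offset up and back from the previous — a staircase. Each step is 159 mm tall and there are 9 of them, so the total rise is 9 × 159 = 1431 mm.


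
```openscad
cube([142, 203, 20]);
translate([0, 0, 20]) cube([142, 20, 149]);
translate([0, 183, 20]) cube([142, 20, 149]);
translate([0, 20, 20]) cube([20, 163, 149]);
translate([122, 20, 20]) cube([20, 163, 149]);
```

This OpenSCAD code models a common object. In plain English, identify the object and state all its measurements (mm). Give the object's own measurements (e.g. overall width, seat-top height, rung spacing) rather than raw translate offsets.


An open-topped rectangular box: outside dimensions 142×203×169 mm, with a uniform wall and base thickness of 20 mm. The base is a full 142×203 slab on the floor; four walls sit on top of the base. The front and back walls (the −y and +y sides) span the full width; the two side walls fit between them.


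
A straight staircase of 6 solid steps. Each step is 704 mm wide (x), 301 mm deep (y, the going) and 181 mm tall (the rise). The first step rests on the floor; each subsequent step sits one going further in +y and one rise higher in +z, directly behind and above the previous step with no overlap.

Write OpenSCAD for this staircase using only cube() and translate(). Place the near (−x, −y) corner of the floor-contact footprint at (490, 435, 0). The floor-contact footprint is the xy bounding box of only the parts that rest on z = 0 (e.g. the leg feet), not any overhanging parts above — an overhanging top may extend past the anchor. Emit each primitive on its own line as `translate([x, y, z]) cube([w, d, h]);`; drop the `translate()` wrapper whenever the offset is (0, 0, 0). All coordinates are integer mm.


translate([490, 435, 0]) cube([704, 301, 181]);
translate([490, 736, 181]) cube([704, 301, 181]);
translate([490, 1037, 362]) cube([704, 301, 181]);
translate([490, 1338, 543]) cube([704, 301, 181]);
translate([490, 1639, 724]) cube([704, 301, 181]);
translate([490, 1940, 905]) cube([704, 301, 181]);


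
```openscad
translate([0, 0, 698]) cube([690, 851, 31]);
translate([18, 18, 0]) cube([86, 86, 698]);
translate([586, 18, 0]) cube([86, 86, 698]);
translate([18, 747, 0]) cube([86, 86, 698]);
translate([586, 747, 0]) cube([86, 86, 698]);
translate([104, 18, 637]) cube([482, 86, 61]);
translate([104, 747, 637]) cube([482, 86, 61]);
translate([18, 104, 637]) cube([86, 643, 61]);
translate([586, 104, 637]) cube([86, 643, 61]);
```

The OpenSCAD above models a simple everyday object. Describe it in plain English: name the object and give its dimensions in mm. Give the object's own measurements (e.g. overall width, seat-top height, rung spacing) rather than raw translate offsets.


A rectangular dining table. The top is 690×851×31 mm with its upper surface at z = 729 mm. It stands on four 86×86 mm square legs, each inset 18 mm from the nearest pair of top edges, running from the floor to the underside of the top. Four apron rails, 86 mm thick and 61 mm tall, run between adjacent legs with their top edges flush with the underside of the top and their outer faces flush with the legs' outer faces.


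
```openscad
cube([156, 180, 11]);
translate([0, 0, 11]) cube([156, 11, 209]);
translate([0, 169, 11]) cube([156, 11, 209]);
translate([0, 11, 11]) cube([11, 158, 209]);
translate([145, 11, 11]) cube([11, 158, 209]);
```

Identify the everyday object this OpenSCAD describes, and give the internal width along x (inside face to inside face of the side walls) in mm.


An open box. The internal width is 134 mm.

A 156×180 base slab with four walls standing on it — an open box. The base is 156 mm wide and the walls are 11 mm thick, so the internal width is 156 − 2 × 11 = 134 mm.


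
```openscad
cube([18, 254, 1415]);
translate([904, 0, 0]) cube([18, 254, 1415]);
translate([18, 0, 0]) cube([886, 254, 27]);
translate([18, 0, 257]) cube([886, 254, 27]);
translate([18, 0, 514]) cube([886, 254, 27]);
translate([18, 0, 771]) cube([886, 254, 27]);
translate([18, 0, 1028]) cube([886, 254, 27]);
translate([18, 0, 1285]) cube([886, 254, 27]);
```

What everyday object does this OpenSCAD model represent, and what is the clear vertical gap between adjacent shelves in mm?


A bookshelf. The clear shelf gap is 230 mm.

Two tall side panels with 6 horizontal boards between them — a bookshelf. The first two shelf undersides are at z = 0 and z = 257; with shelf thickness 27, the clear gap is 257 − 0 − 27 = 230 mm.


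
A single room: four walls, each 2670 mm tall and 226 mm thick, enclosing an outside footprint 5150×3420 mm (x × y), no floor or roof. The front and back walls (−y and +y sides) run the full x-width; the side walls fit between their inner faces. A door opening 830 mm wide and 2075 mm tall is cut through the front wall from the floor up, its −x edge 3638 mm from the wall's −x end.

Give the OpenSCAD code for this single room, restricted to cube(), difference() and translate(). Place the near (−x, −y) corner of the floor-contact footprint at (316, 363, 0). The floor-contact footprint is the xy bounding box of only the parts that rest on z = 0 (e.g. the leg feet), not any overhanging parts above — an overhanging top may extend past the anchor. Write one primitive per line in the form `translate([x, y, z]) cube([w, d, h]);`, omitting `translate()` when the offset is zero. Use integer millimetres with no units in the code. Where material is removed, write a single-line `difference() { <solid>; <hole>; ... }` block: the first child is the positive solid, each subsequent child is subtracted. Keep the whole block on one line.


difference() { translate([316, 363, 0]) cube([5150, 226, 2670]); translate([3954, 363, 0]) cube([830, 226, 2075]); }
translate([316, 3557, 0]) cube([5150, 226, 2670]);
translate([316, 589, 0]) cube([226, 2968, 2670]);
translate([5240, 589, 0]) cube([226, 2968, 2670]);


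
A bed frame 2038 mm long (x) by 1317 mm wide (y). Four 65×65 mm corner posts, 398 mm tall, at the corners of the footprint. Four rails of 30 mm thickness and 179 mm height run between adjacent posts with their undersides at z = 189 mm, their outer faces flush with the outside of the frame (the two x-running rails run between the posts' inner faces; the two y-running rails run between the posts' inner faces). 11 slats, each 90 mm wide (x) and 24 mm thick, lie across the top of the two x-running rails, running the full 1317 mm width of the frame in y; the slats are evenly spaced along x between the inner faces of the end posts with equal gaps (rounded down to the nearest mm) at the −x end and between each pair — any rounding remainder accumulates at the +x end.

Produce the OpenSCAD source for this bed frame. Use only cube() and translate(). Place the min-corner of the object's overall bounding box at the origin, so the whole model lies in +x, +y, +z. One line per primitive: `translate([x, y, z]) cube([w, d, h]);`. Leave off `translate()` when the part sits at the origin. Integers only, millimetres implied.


// slat z = rail_z + rail_h = 189 + 179 = 368
// slat gap = ⌊(1908 − 11·90) / 12⌋ = 76
cube([65, 65, 398]);
translate([0, 1252, 0]) cube([65, 65, 398]);
translate([1973, 0, 0]) cube([65, 65, 398]);
translate([1973, 1252, 0]) cube([65, 65, 398]);
translate([65, 0, 189]) cube([1908, 30, 179]);
translate([65, 1287, 189]) cube([1908, 30, 179]);
translate([0, 65, 189]) cube([30, 1187, 179]);
translate([2008, 65, 189]) cube([30, 1187, 179]);
translate([141, 0, 368]) cube([90, 1317, 24]);
translate([307, 0, 368]) cube([90, 1317, 24]);
translate([473, 0, 368]) cube([90, 1317, 24]);
translate([639, 0, 368]) cube([90, 1317, 24]);
translate([805, 0, 368]) cube([90, 1317, 24]);
translate([971, 0, 368]) cube([90, 1317, 24]);
translate([1137, 0, 368]) cube([90, 1317, 24]);
translate([1303, 0, 368]) cube([90, 1317, 24]);
translate([1469, 0, 368]) cube([90, 1317, 24]);
translate([1635, 0, 368]) cube([90, 1317, 24]);
translate([1801, 0, 368]) cube([90, 1317, 24]);


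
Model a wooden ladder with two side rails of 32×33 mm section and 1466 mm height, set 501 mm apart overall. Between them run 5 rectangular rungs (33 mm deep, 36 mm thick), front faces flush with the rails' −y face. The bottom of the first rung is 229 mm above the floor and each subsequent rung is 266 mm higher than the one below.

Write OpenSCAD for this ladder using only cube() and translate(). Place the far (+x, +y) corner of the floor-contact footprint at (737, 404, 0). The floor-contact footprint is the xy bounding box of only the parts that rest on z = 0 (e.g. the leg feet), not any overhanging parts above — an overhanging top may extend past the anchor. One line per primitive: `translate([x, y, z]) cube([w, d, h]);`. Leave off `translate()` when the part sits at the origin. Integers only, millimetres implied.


translate([236, 371, 0]) cube([32, 33, 1466]);
translate([705, 371, 0]) cube([32, 33, 1466]);
translate([268, 371, 229]) cube([437, 33, 36]);
translate([268, 371, 495]) cube([437, 33, 36]);
translate([268, 371, 761]) cube([437, 33, 36]);
translate([268, 371, 1027]) cube([437, 33, 36]);
translate([268, 371, 1293]) cube([437, 33, 36]);


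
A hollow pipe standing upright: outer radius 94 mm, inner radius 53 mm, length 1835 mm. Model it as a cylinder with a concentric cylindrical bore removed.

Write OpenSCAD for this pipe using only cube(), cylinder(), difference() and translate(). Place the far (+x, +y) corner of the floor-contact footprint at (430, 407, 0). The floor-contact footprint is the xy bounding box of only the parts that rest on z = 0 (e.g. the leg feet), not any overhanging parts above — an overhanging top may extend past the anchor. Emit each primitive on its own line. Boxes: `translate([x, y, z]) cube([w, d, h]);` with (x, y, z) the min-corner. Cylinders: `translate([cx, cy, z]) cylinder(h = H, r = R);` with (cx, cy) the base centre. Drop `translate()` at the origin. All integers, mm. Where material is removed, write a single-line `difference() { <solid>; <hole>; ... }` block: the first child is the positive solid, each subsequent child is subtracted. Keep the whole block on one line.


difference() { translate([336, 313, 0]) cylinder(h = 1835, r = 94); translate([336, 313, 0]) cylinder(h = 1835, r = 53); }


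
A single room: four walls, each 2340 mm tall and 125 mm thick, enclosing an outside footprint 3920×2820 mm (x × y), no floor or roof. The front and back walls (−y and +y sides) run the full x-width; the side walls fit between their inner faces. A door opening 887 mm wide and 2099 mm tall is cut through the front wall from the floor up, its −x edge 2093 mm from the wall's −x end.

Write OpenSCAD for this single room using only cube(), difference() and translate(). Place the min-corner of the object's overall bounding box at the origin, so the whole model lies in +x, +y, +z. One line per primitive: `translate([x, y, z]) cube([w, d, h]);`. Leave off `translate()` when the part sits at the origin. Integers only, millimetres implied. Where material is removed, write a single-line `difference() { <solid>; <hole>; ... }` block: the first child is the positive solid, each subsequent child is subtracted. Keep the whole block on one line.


difference() { cube([3920, 125, 2340]); translate([2093, 0, 0]) cube([887, 125, 2099]); }
translate([0, 2695, 0]) cube([3920, 125, 2340]);
translate([0, 125, 0]) cube([125, 2570, 2340]);
translate([3795, 125, 0]) cube([125, 2570, 2340]);
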